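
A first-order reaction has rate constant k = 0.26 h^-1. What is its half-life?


t½ = ln2/k = 0.693147/(0.26 h^-1)
= 2.666 h

2.666 h


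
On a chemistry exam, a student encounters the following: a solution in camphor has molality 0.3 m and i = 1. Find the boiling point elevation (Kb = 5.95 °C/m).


ΔTb = Kb × m × i
= 5.95 × 0.3 × 1
= 1.785 °C

1.785 °C


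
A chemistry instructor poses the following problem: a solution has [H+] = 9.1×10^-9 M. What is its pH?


pH = -log10([H+]) = -log10(9.1×10^-9)
= 9 - log10(9.1)
= 9 - 0.96
= 8.04

8.04


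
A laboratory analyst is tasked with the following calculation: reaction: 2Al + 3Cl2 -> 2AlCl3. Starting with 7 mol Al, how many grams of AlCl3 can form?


Mole ratio AlCl3:Al = 2:2
n(AlCl3) = 7 × 2/2 = 7.000 mol
mass = 7.000 × 133.33 = 933.31 g

933.31 g


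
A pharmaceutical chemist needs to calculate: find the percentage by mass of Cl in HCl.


M(HCl) = 1×1.008 + 1×35.45 = 36.458 g/mol
Mass of Cl = 1 × 35.45 = 35.45 g/mol
% Cl = 35.45/36.458 × 100 = 97.24%

97.24%


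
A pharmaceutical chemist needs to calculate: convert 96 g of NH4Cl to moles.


M(NH4Cl) = 53.49 g/mol
n = mass/M = 96/53.49 = 1.7947 mol

1.7947 mol


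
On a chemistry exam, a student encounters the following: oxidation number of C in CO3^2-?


x + 3(-2) = -2, so x = +4
Oxidation number: +4

+4


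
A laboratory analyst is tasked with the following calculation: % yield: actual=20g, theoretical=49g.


% yield = actual/theoretical × 100
= 20/49 × 100
= 40.82%

40.82%


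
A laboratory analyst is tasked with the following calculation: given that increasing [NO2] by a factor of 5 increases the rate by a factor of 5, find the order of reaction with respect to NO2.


rate ∝ [NO2]^n
5^n = 5 → n = 1
Order in NO2: 1

1


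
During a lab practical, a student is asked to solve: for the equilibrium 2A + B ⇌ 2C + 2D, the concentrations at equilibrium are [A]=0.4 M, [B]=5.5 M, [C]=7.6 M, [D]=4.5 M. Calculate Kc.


Kc = [C]^2[D]^2/([A]^2[B])
= (7.6^2 × 4.5^2)/(0.4^2 × 5.5^1)
= 1169.64/0.88
= 1329

1329


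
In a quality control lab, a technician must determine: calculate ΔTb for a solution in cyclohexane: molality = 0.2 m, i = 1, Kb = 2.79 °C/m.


ΔTb = Kb × m × i
= 2.79 × 0.2 × 1
= 0.558 °C

0.558 °C


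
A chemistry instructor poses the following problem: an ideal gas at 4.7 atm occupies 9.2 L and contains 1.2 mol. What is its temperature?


PV = nRT  (R = 0.08206 L·atm/(mol·K))
T = PV/(nR) = 4.7×9.2/(1.2×0.08206)
= 43.24/0.098472
= 439.11 K

439.11 K


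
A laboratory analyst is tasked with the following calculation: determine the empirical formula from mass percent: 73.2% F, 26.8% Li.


Assume 100 g sample. Moles of each element:
  F: 73.2/19.0 = 3.853 mol
  Li: 26.8/6.94 = 3.862 mol
Divide by smallest (3.853):
  F: 3.853/3.853 = 1.0
  Li: 3.862/3.853 = 1.0
Empirical formula: LiF

LiF


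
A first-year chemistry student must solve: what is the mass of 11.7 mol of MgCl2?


M(MgCl2) = 95.21 g/mol
mass = n × M = 11.7 × 95.21 = 1113.96 g

1113.96 g


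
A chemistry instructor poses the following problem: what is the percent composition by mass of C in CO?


M(CO) = 1×12.01 + 1×16.0 = 28.01 g/mol
Mass of C = 1 × 12.01 = 12.01 g/mol
% C = 12.01/28.01 × 100 = 42.88%

42.88%


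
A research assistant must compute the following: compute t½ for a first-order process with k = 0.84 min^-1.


t½ = ln2/k = 0.693147/(0.84 min^-1)
= 0.8252 min

0.8252 min


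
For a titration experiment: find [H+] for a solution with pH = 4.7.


[H+] = 10^(-pH) = 10^(-4.7)
= 2.0×10^-5 M

2.0×10^-5 M


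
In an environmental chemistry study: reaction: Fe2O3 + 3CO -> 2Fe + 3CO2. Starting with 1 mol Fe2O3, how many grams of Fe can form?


Mole ratio Fe:Fe2O3 = 2:1
n(Fe) = 1 × 2/1 = 2.000 mol
mass = 2.000 × 55.85 = 111.7 g

111.7 g


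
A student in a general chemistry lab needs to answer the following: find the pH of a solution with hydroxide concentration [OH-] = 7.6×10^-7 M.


pOH = -log10([OH-]) = -log10(7.6×10^-7)
= 7 - log10(7.6) = 6.12
pH = 14 - pOH = 14 - 6.12 = 7.88

7.88


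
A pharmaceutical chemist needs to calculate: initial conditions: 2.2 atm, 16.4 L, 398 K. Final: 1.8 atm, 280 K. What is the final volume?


P1V1/T1 = P2V2/T2
V2 = P1V1T2/(T1P2)
= 2.2×16.4×280/(398×1.8)
= 14.102 L

14.102 L


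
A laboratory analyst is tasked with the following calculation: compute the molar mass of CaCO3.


M(CaCO3) = 1×40.08 + 1×12.01 + 3×16.0
= 40.08 + 12.01 + 48.0
= 100.09 g/mol

100.09 g/mol


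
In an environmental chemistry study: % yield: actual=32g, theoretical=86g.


% yield = actual/theoretical × 100
= 32/86 × 100
= 37.21%

37.21%


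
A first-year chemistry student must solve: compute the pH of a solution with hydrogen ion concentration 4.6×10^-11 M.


pH = -log10([H+]) = -log10(4.6×10^-11)
= 11 - log10(4.6)
= 11 - 0.66
= 10.34

10.34


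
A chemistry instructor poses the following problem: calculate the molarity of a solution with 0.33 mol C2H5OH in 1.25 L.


M = n/V = 0.33/1.25 = 0.264 mol/L

0.264 M


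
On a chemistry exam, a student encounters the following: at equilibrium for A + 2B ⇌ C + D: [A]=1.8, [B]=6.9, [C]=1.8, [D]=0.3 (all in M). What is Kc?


Kc = [C][D]/([A][B]^2)
= (1.8^1 × 0.3^1)/(1.8^1 × 6.9^2)
= 0.54/85.698
= 0.006301

0.006301


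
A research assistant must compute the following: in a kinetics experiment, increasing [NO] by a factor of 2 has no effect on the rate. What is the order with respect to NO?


rate ∝ [NO]^n
rate ∝ [NO]^0
Order in NO: 0

0


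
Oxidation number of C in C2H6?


2x + 6(+1) = 0, so x = -3
Oxidation number: -3

-3


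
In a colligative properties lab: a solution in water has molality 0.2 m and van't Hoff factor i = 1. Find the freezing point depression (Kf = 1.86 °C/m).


ΔTf = Kf × m × i
= 1.86 × 0.2 × 1
= 0.372 °C

0.372 °C


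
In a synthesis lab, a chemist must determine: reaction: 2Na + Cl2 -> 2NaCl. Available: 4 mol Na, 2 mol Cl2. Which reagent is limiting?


Mole ratio available / coefficient:
  Na: 4/2 = 2.000
  Cl2: 2/1 = 2.000
Smaller ratio is limiting.

neither (stoichiometric); Na and Cl2 are fully consumed


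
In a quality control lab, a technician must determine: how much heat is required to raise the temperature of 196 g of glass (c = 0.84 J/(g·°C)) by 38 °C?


q = mcΔT = 196 × 0.84 × 38
= 6256.32 J

6256.32 J


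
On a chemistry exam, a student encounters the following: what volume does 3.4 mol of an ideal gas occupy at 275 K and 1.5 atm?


PV = nRT  (R = 0.08206 L·atm/(mol·K))
V = nRT/P = 3.4×0.08206×275/1.5
= 51.151 L

51.151 L


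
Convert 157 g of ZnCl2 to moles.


M(ZnCl2) = 136.28 g/mol
n = mass/M = 157/136.28 = 1.152 mol

1.152 mol


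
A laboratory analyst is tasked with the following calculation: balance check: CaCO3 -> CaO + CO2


Equation: CaCO3 -> CaO + CO2
Check atoms: C: 1=1, Ca: 1=1, O: 3=3
Balanced

Yes, balanced


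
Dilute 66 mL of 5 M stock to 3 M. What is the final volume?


C1V1 = C2V2
5 × 66 = 3 × V2
V2 = 330/3 = 110.0 mL

110.0 mL


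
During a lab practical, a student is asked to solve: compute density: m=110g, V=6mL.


ρ = mass/volume
= 110/6
= 18.333 g/mL

18.333 g/mL


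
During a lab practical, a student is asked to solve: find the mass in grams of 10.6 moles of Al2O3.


M(Al2O3) = 101.96 g/mol
mass = n × M = 10.6 × 101.96 = 1080.78 g

1080.78 g


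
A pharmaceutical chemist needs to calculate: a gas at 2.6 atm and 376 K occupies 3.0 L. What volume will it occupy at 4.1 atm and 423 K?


P1V1/T1 = P2V2/T2
V2 = P1V1T2/(T1P2)
= 2.6×3.0×423/(376×4.1)
= 2.14 L

2.14 L


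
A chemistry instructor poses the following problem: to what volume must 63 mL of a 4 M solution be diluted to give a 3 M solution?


C1V1 = C2V2
4 × 63 = 3 × V2
V2 = 252/3 = 84.0 mL

84.0 mL


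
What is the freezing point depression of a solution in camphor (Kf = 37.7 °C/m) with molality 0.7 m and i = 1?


ΔTf = Kf × m × i
= 37.7 × 0.7 × 1
= 26.39 °C

26.39 °C


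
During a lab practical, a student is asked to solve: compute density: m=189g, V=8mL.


ρ = mass/volume
= 189/8
= 23.625 g/mL

23.625 g/mL


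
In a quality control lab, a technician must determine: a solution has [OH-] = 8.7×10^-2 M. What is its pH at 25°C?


pOH = -log10([OH-]) = -log10(8.7×10^-2)
= 2 - log10(8.7) = 1.06
pH = 14 - pOH = 14 - 1.06 = 12.94

12.94


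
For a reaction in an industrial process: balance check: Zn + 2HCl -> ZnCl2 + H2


Equation: Zn + 2HCl -> ZnCl2 + H2
Check atoms: Cl: 2=2, H: 2=2, Zn: 1=1
Balanced

Yes, balanced


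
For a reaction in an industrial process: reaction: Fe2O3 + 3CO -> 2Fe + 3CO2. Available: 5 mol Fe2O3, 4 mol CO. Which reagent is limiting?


Mole ratio available / coefficient:
  Fe2O3: 5/1 = 5.000
  CO: 4/3 = 1.333
Smaller ratio is limiting.

CO


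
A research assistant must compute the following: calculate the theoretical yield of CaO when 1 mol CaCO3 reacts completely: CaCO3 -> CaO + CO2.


Mole ratio CaO:CaCO3 = 1:1
n(CaO) = 1 × 1/1 = 1.000 mol
mass = 1.000 × 56.08 = 56.08 g

56.08 g


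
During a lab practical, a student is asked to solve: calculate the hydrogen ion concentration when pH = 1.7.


[H+] = 10^(-pH) = 10^(-1.7)
= 2.0×10^-2 M

2.0×10^-2 M


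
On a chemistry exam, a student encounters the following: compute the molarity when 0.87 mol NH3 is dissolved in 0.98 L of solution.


M = n/V = 0.87/0.98 = 0.888 mol/L

0.888 M


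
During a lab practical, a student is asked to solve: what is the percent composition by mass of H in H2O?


M(H2O) = 2×1.008 + 1×16.0 = 18.016 g/mol
Mass of H = 2 × 1.008 = 2.016 g/mol
% H = 2.016/18.016 × 100 = 11.19%

11.19%


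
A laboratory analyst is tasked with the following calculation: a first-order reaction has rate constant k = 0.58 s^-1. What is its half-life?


t½ = ln2/k = 0.693147/(0.58 s^-1)
= 1.195 s

1.195 s


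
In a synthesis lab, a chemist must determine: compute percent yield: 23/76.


% yield = actual/theoretical × 100
= 23/76 × 100
= 30.26%

30.26%


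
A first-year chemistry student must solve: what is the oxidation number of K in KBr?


Group 1 metal: +1
Oxidation number: +1

+1


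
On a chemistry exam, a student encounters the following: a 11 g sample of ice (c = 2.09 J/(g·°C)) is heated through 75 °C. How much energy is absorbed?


q = mcΔT = 11 × 2.09 × 75
= 1724.25 J

1724.25 J


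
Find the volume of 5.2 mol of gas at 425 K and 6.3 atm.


PV = nRT  (R = 0.08206 L·atm/(mol·K))
V = nRT/P = 5.2×0.08206×425/6.3
= 28.786 L

28.786 L


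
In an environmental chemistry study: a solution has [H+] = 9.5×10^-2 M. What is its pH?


pH = -log10([H+]) = -log10(9.5×10^-2)
= 2 - log10(9.5)
= 2 - 0.98
= 1.02

1.02


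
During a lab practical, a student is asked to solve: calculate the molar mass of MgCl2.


M(MgCl2) = 1×24.31 + 2×35.45
= 24.31 + 70.9
= 95.21 g/mol

95.21 g/mol


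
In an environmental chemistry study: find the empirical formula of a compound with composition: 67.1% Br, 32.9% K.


Assume 100 g sample. Moles of each element:
  Br: 67.1/79.9 = 0.84 mol
  K: 32.9/39.1 = 0.841 mol
Divide by smallest (0.84):
  Br: 0.84/0.84 = 1.0
  K: 0.841/0.84 = 1.0
Empirical formula: KBr

KBr


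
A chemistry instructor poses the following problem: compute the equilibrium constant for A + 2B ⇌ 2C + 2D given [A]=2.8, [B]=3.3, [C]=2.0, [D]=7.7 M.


Kc = [C]^2[D]^2/([A][B]^2)
= (2.0^2 × 7.7^2)/(2.8^1 × 3.3^2)
= 237.16/30.492
= 7.778

7.778


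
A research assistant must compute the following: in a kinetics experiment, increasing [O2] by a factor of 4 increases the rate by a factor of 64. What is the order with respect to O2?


rate ∝ [O2]^n
4^n = 64 → n = 3
Order in O2: 3

3


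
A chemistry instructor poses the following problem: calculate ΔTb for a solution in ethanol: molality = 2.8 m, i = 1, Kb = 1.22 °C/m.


ΔTb = Kb × m × i
= 1.22 × 2.8 × 1
= 3.416 °C

3.416 °C


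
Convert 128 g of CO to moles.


M(CO) = 28.01 g/mol
n = mass/M = 128/28.01 = 4.5698 mol

4.5698 mol


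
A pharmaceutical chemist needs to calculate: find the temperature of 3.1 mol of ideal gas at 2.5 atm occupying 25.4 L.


PV = nRT  (R = 0.08206 L·atm/(mol·K))
T = PV/(nR) = 2.5×25.4/(3.1×0.08206)
= 63.50/0.254386
= 249.62 K

249.62 K


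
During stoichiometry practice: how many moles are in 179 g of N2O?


M(N2O) = 44.02 g/mol
n = mass/M = 179/44.02 = 4.0663 mol

4.0663 mol


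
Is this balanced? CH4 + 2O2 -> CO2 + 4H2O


Equation: CH4 + 2O2 -> CO2 + 4H2O
Check atoms: C: 1=1, H: 4≠8, O: 4≠6
Not balanced

No, not balanced


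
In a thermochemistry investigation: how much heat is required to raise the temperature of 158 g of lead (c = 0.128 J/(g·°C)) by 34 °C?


q = mcΔT = 158 × 0.128 × 34
= 687.62 J

687.62 J


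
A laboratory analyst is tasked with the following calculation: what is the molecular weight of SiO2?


M(SiO2) = 1×28.09 + 2×16.0
= 28.09 + 32.0
= 60.09 g/mol

60.09 g/mol


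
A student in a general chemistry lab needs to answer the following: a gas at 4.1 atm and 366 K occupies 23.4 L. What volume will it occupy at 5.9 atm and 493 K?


P1V1/T1 = P2V2/T2
V2 = P1V1T2/(T1P2)
= 4.1×23.4×493/(366×5.9)
= 21.904 L

21.904 L


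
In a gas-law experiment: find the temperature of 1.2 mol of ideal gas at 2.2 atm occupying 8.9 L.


PV = nRT  (R = 0.08206 L·atm/(mol·K))
T = PV/(nR) = 2.2×8.9/(1.2×0.08206)
= 19.58/0.098472
= 198.84 K

198.84 K


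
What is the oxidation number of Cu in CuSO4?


Sulfate is -2, so Cu = +2
Oxidation number: +2

+2


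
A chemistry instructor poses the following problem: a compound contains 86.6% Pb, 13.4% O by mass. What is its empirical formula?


Assume 100 g sample. Moles of each element:
  Pb: 86.6/207.2 = 0.418 mol
  O: 13.4/16.0 = 0.838 mol
Divide by smallest (0.418):
  Pb: 0.418/0.418 = 1.0
  O: 0.838/0.418 = 2.0
Empirical formula: PbO2

PbO2


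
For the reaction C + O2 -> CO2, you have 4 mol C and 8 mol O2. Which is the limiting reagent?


Mole ratio available / coefficient:
  C: 4/1 = 4.000
  O2: 8/1 = 8.000
Smaller ratio is limiting.

C


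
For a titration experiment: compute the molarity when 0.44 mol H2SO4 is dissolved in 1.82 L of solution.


M = n/V = 0.44/1.82 = 0.242 mol/L

0.242 M


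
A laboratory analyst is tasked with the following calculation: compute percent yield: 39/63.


% yield = actual/theoretical × 100
= 39/63 × 100
= 61.9%

61.9%


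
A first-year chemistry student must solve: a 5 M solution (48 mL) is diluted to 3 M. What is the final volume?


C1V1 = C2V2
5 × 48 = 3 × V2
V2 = 240/3 = 80.0 mL

80.0 mL


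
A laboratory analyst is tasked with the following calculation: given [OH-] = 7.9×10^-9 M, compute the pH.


pOH = -log10([OH-]) = -log10(7.9×10^-9)
= 9 - log10(7.9) = 8.1
pH = 14 - pOH = 14 - 8.1 = 5.9

5.9


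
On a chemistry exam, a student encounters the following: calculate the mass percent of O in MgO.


M(MgO) = 1×24.31 + 1×16.0 = 40.31 g/mol
Mass of O = 1 × 16.0 = 16.00 g/mol
% O = 16.00/40.31 × 100 = 39.69%

39.69%


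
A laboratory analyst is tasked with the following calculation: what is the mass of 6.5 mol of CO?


M(CO) = 28.01 g/mol
mass = n × M = 6.5 × 28.01 = 182.07 g

182.07 g


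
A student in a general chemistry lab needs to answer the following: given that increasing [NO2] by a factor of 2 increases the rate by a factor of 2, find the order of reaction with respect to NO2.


rate ∝ [NO2]^n
2^n = 2 → n = 1
Order in NO2: 1

1


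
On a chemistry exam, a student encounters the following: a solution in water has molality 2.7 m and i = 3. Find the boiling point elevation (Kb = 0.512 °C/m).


ΔTb = Kb × m × i
= 0.512 × 2.7 × 3
= 4.1472 °C

4.1472 °C


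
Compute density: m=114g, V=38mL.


ρ = mass/volume
= 114/38
= 3.0 g/mL

3.0 g/mL


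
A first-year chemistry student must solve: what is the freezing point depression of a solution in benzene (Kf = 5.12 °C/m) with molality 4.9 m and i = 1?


ΔTf = Kf × m × i
= 5.12 × 4.9 × 1
= 25.088 °C

25.088 °C


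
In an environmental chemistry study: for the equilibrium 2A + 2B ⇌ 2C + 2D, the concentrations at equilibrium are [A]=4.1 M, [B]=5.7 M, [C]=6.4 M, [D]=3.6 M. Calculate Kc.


Kc = [C]^2[D]^2/([A]^2[B]^2)
= (6.4^2 × 3.6^2)/(4.1^2 × 5.7^2)
= 530.8416/546.1569
= 0.9720

0.9720


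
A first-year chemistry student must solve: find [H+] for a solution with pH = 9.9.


[H+] = 10^(-pH) = 10^(-9.9)
= 1.26×10^-10 M

1.26×10^-10 M


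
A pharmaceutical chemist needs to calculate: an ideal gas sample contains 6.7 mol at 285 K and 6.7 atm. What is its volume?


PV = nRT  (R = 0.08206 L·atm/(mol·K))
V = nRT/P = 6.7×0.08206×285/6.7
= 23.387 L

23.387 L


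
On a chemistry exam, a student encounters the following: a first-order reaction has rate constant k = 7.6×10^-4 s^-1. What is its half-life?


t½ = ln2/k = 0.693147/(7.6×10^-4 s^-1)
= 912.0 s

912.0 s


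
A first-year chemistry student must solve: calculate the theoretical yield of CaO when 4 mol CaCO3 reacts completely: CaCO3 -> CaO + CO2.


Mole ratio CaO:CaCO3 = 1:1
n(CaO) = 4 × 1/1 = 4.000 mol
mass = 4.000 × 56.08 = 224.32 g

224.32 g


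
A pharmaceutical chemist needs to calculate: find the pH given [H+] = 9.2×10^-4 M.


pH = -log10([H+]) = -log10(9.2×10^-4)
= 4 - log10(9.2)
= 4 - 0.96
= 3.04

3.04


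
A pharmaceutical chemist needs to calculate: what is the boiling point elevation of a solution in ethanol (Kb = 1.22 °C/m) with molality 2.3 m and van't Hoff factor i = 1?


ΔTb = Kb × m × i
= 1.22 × 2.3 × 1
= 2.806 °C

2.806 °C


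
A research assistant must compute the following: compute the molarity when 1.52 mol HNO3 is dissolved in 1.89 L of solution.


M = n/V = 1.52/1.89 = 0.804 mol/L

0.804 M


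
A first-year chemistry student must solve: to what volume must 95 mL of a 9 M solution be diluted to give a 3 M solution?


C1V1 = C2V2
9 × 95 = 3 × V2
V2 = 855/3 = 285.0 mL

285.0 mL


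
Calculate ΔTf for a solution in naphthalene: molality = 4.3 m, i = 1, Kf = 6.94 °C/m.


ΔTf = Kf × m × i
= 6.94 × 4.3 × 1
= 29.842 °C

29.842 °C


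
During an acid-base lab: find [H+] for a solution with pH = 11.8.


[H+] = 10^(-pH) = 10^(-11.8)
= 1.58×10^-12 M

1.58×10^-12 M


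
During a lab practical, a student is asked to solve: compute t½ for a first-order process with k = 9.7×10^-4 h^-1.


t½ = ln2/k = 0.693147/(9.7×10^-4 h^-1)
= 714.6 h

714.6 h


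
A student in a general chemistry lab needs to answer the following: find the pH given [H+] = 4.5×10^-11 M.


pH = -log10([H+]) = -log10(4.5×10^-11)
= 11 - log10(4.5)
= 11 - 0.65
= 10.35

10.35


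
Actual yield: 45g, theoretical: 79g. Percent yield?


% yield = actual/theoretical × 100
= 45/79 × 100
= 56.96%

56.96%


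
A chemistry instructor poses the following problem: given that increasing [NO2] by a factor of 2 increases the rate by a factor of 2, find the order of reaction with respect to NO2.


rate ∝ [NO2]^n
2^n = 2 → n = 1
Order in NO2: 1

1


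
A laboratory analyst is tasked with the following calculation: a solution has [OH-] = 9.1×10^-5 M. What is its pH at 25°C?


pOH = -log10([OH-]) = -log10(9.1×10^-5)
= 5 - log10(9.1) = 4.04
pH = 14 - pOH = 14 - 4.04 = 9.96

9.96


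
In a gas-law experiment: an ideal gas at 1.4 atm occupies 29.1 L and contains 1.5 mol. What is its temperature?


PV = nRT  (R = 0.08206 L·atm/(mol·K))
T = PV/(nR) = 1.4×29.1/(1.5×0.08206)
= 40.74/0.123090
= 330.98 K

330.98 K


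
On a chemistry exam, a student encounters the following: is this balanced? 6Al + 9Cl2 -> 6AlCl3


Equation: 6Al + 9Cl2 -> 6AlCl3
Check atoms: Al: 6=6, Cl: 18=18
Balanced

Yes, balanced


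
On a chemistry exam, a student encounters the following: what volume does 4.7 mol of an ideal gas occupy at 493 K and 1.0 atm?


PV = nRT  (R = 0.08206 L·atm/(mol·K))
V = nRT/P = 4.7×0.08206×493/1.0
= 190.141 L

190.141 L


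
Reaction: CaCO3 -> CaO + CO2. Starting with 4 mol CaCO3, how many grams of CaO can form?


Mole ratio CaO:CaCO3 = 1:1
n(CaO) = 4 × 1/1 = 4.000 mol
mass = 4.000 × 56.08 = 224.32 g

224.32 g


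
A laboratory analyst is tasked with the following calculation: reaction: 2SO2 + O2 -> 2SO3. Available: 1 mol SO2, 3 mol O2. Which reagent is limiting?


Mole ratio available / coefficient:
  SO2: 1/2 = 0.500
  O2: 3/1 = 3.000
Smaller ratio is limiting.

SO2


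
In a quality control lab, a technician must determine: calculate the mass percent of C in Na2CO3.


M(Na2CO3) = 2×22.99 + 1×12.01 + 3×16.0 = 105.99 g/mol
Mass of C = 1 × 12.01 = 12.01 g/mol
% C = 12.01/105.99 × 100 = 11.33%

11.33%


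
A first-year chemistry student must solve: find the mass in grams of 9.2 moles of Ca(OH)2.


M(Ca(OH)2) = 74.1 g/mol
mass = n × M = 9.2 × 74.1 = 681.72 g

681.72 g


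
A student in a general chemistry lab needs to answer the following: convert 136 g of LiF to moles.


M(LiF) = 25.94 g/mol
n = mass/M = 136/25.94 = 5.2429 mol

5.2429 mol


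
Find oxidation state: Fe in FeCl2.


x + 2(-1) = 0, so x = +2
Oxidation number: +2

+2


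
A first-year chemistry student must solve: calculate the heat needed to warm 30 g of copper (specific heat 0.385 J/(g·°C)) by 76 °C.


q = mcΔT = 30 × 0.385 × 76
= 877.80 J

877.80 J


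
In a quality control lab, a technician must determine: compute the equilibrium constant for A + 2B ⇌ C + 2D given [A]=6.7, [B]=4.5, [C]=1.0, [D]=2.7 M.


Kc = [C][D]^2/([A][B]^2)
= (1.0^1 × 2.7^2)/(6.7^1 × 4.5^2)
= 7.29/135.675
= 0.05373

0.05373


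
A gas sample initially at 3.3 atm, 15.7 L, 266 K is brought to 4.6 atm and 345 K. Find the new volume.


P1V1/T1 = P2V2/T2
V2 = P1V1T2/(T1P2)
= 3.3×15.7×345/(266×4.6)
= 14.608 L

14.608 L


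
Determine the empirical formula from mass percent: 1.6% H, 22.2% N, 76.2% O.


Assume 100 g sample. Moles of each element:
  H: 1.6/1.008 = 1.587 mol
  N: 22.2/14.01 = 1.585 mol
  O: 76.2/16.0 = 4.763 mol
Divide by smallest (1.585):
  H: 1.587/1.585 = 1.0
  N: 1.585/1.585 = 1.0
  O: 4.763/1.585 = 3.01
Empirical formula: HNO3

HNO3


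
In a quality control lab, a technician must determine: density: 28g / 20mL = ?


ρ = mass/volume
= 28/20
= 1.4 g/mL

1.4 g/mL


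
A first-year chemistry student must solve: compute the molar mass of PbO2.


M(PbO2) = 1×207.2 + 2×16.0
= 207.2 + 32.0
= 239.2 g/mol

239.2 g/mol


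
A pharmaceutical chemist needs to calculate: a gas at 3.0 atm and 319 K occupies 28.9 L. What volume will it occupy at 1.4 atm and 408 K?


P1V1/T1 = P2V2/T2
V2 = P1V1T2/(T1P2)
= 3.0×28.9×408/(319×1.4)
= 79.206 L

79.206 L


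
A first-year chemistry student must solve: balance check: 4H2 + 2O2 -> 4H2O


Equation: 4H2 + 2O2 -> 4H2O
Check atoms: H: 8=8, O: 4=4
Balanced

Yes, balanced


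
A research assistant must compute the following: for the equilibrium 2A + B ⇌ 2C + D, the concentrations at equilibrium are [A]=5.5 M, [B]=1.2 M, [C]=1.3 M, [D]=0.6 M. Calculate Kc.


Kc = [C]^2[D]/([A]^2[B])
= (1.3^2 × 0.6^1)/(5.5^2 × 1.2^1)
= 1.014/36.3
= 0.02793

0.02793


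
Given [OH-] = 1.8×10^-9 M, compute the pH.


pOH = -log10([OH-]) = -log10(1.8×10^-9)
= 9 - log10(1.8) = 8.74
pH = 14 - pOH = 14 - 8.74 = 5.26

5.26


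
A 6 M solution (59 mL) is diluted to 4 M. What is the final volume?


C1V1 = C2V2
6 × 59 = 4 × V2
V2 = 354/4 = 88.5 mL

88.5 mL


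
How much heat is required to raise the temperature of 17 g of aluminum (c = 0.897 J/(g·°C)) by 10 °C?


q = mcΔT = 17 × 0.897 × 10
= 152.49 J

152.49 J


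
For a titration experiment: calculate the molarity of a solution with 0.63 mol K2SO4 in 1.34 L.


M = n/V = 0.63/1.34 = 0.470 mol/L

0.470 M


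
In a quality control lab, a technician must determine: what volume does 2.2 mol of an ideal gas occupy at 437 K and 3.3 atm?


PV = nRT  (R = 0.08206 L·atm/(mol·K))
V = nRT/P = 2.2×0.08206×437/3.3
= 23.907 L

23.907 L


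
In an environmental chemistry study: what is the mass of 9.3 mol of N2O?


M(N2O) = 44.02 g/mol
mass = n × M = 9.3 × 44.02 = 409.39 g

409.39 g


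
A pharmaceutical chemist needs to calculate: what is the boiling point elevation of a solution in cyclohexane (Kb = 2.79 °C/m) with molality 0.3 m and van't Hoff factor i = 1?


ΔTb = Kb × m × i
= 2.79 × 0.3 × 1
= 0.837 °C

0.837 °C


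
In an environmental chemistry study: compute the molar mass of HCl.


M(HCl) = 1×1.008 + 1×35.45
= 1.01 + 35.45
= 36.46 g/mol

36.46 g/mol


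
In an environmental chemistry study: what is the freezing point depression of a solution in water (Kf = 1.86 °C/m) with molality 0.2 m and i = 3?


ΔTf = Kf × m × i
= 1.86 × 0.2 × 3
= 1.116 °C

1.116 °C


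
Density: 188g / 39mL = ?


ρ = mass/volume
= 188/39
= 4.821 g/mL

4.821 g/mL


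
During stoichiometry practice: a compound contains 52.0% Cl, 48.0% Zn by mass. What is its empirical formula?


Assume 100 g sample. Moles of each element:
  Cl: 52.0/35.45 = 1.467 mol
  Zn: 48.0/65.38 = 0.734 mol
Divide by smallest (0.734):
  Cl: 1.467/0.734 = 2.0
  Zn: 0.734/0.734 = 1.0
Empirical formula: ZnCl2

ZnCl2


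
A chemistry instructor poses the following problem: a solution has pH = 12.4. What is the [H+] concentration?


[H+] = 10^(-pH) = 10^(-12.4)
= 3.98×10^-13 M

3.98×10^-13 M


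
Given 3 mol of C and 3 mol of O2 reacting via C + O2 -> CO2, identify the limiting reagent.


Mole ratio available / coefficient:
  C: 3/1 = 3.000
  O2: 3/1 = 3.000
Smaller ratio is limiting.

neither (stoichiometric); C and O2 are fully consumed


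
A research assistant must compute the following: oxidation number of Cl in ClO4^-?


x + 4(-2) = -1, so x = +7
Oxidation number: +7

+7


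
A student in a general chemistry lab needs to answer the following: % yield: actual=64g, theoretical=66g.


% yield = actual/theoretical × 100
= 64/66 × 100
= 96.97%

96.97%


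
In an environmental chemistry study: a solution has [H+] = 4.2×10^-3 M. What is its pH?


pH = -log10([H+]) = -log10(4.2×10^-3)
= 3 - log10(4.2)
= 3 - 0.62
= 2.38

2.38


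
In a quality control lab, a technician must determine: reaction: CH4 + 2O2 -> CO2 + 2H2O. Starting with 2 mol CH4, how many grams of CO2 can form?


Mole ratio CO2:CH4 = 1:1
n(CO2) = 2 × 1/1 = 2.000 mol
mass = 2.000 × 44.01 = 88.02 g

88.02 g


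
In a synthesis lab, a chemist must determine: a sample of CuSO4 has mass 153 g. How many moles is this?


M(CuSO4) = 159.62 g/mol
n = mass/M = 153/159.62 = 0.9585 mol

0.9585 mol


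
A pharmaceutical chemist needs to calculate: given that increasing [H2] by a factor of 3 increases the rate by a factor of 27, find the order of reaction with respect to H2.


rate ∝ [H2]^n
3^n = 27 → n = 3
Order in H2: 3

3


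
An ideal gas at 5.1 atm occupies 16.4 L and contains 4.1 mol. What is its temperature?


PV = nRT  (R = 0.08206 L·atm/(mol·K))
T = PV/(nR) = 5.1×16.4/(4.1×0.08206)
= 83.64/0.336446
= 248.60 K

248.60 K


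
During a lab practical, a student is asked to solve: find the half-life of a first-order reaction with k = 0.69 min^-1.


t½ = ln2/k = 0.693147/(0.69 min^-1)
= 1.005 min

1.005 min


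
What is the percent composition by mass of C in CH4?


M(CH4) = 1×12.01 + 4×1.008 = 16.042 g/mol
Mass of C = 1 × 12.01 = 12.01 g/mol
% C = 12.01/16.042 × 100 = 74.87%

74.87%


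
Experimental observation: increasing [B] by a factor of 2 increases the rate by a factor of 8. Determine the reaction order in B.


rate ∝ [B]^n
2^n = 8 → n = 3
Order in B: 3

3


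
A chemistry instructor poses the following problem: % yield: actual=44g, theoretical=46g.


% yield = actual/theoretical × 100
= 44/46 × 100
= 95.65%

95.65%


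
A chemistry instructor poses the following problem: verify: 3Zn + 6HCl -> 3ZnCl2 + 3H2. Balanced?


Equation: 3Zn + 6HCl -> 3ZnCl2 + 3H2
Check atoms: Cl: 6=6, H: 6=6, Zn: 3=3
Balanced

Yes, balanced


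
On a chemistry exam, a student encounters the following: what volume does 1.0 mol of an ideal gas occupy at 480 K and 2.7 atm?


PV = nRT  (R = 0.08206 L·atm/(mol·K))
V = nRT/P = 1.0×0.08206×480/2.7
= 14.588 L

14.588 L


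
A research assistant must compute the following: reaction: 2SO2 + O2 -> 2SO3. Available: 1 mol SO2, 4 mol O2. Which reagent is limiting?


Mole ratio available / coefficient:
  SO2: 1/2 = 0.500
  O2: 4/1 = 4.000
Smaller ratio is limiting.

SO2


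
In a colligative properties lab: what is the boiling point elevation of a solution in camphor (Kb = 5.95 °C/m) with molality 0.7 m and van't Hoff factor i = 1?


ΔTb = Kb × m × i
= 5.95 × 0.7 × 1
= 4.165 °C

4.165 °C


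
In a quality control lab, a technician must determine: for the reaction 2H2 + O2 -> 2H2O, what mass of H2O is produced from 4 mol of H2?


Mole ratio H2O:H2 = 2:2
n(H2O) = 4 × 2/2 = 4.000 mol
mass = 4.000 × 18.02 = 72.08 g

72.08 g


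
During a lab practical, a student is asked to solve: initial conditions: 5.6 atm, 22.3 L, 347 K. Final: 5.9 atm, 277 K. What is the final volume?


P1V1/T1 = P2V2/T2
V2 = P1V1T2/(T1P2)
= 5.6×22.3×277/(347×5.9)
= 16.896 L

16.896 L


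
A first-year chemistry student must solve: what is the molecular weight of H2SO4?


M(H2SO4) = 2×1.008 + 1×32.07 + 4×16.0
= 2.02 + 32.07 + 64.0
= 98.09 g/mol

98.09 g/mol


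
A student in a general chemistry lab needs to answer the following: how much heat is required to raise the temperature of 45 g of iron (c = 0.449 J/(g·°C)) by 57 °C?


q = mcΔT = 45 × 0.449 × 57
= 1151.69 J

1151.69 J


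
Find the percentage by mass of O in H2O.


M(H2O) = 2×1.008 + 1×16.0 = 18.016 g/mol
Mass of O = 1 × 16.0 = 16.00 g/mol
% O = 16.00/18.016 × 100 = 88.81%

88.81%


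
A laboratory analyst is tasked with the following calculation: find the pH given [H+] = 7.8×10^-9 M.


pH = -log10([H+]) = -log10(7.8×10^-9)
= 9 - log10(7.8)
= 9 - 0.89
= 8.11

8.11


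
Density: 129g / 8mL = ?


ρ = mass/volume
= 129/8
= 16.125 g/mL

16.125 g/mL


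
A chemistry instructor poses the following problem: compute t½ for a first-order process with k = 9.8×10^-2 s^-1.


t½ = ln2/k = 0.693147/(9.8×10^-2 s^-1)
= 7.073 s

7.073 s


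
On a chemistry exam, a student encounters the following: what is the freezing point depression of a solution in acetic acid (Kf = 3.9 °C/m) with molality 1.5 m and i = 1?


ΔTf = Kf × m × i
= 3.9 × 1.5 × 1
= 5.85 °C

5.85 °C


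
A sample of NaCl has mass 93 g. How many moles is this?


M(NaCl) = 58.44 g/mol
n = mass/M = 93/58.44 = 1.5914 mol

1.5914 mol


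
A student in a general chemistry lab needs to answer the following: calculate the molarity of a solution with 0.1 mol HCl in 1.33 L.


M = n/V = 0.1/1.33 = 0.075 mol/L

0.075 M


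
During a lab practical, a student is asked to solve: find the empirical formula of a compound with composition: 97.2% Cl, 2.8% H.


Assume 100 g sample. Moles of each element:
  Cl: 97.2/35.45 = 2.742 mol
  H: 2.8/1.008 = 2.778 mol
Divide by smallest (2.742):
  Cl: 2.742/2.742 = 1.0
  H: 2.778/2.742 = 1.01
Empirical formula: HCl

HCl


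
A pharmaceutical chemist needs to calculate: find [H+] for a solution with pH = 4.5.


[H+] = 10^(-pH) = 10^(-4.5)
= 3.16×10^-5 M

3.16×10^-5 M


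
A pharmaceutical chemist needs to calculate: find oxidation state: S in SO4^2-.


x + 4(-2) = -2, so x = +6
Oxidation number: +6

+6


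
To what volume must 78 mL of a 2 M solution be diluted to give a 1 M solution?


C1V1 = C2V2
2 × 78 = 1 × V2
V2 = 156/1 = 156.0 mL

156.0 mL


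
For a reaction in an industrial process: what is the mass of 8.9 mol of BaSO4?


M(BaSO4) = 233.4 g/mol
mass = n × M = 8.9 × 233.4 = 2077.26 g

2077.26 g


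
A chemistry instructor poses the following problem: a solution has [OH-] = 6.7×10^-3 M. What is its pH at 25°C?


pOH = -log10([OH-]) = -log10(6.7×10^-3)
= 3 - log10(6.7) = 2.17
pH = 14 - pOH = 14 - 2.17 = 11.83

11.83


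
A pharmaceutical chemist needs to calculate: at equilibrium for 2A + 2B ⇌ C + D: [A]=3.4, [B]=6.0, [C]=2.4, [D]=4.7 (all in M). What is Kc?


Kc = [C][D]/([A]^2[B]^2)
= (2.4^1 × 4.7^1)/(3.4^2 × 6.0^2)
= 11.28/416.16
= 0.02710

0.02710


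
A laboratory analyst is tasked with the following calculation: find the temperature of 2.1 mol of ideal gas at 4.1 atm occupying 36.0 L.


PV = nRT  (R = 0.08206 L·atm/(mol·K))
T = PV/(nR) = 4.1×36.0/(2.1×0.08206)
= 147.60/0.172326
= 856.52 K

856.52 K


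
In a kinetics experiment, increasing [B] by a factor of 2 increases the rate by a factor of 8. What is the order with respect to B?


rate ∝ [B]^n
2^n = 8 → n = 3
Order in B: 3

3


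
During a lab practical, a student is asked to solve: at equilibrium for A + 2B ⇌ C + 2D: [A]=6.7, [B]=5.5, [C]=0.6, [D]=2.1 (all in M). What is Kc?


Kc = [C][D]^2/([A][B]^2)
= (0.6^1 × 2.1^2)/(6.7^1 × 5.5^2)
= 2.646/202.675
= 0.01306

0.01306


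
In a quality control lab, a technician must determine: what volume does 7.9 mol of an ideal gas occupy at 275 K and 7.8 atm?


PV = nRT  (R = 0.08206 L·atm/(mol·K))
V = nRT/P = 7.9×0.08206×275/7.8
= 22.856 L

22.856 L


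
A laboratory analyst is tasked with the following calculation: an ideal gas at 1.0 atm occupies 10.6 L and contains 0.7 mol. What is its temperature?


PV = nRT  (R = 0.08206 L·atm/(mol·K))
T = PV/(nR) = 1.0×10.6/(0.7×0.08206)
= 10.60/0.057442
= 184.53 K

184.53 K


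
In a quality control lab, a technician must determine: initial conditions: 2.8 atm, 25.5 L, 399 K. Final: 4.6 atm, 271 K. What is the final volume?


P1V1/T1 = P2V2/T2
V2 = P1V1T2/(T1P2)
= 2.8×25.5×271/(399×4.6)
= 10.542 L

10.542 L


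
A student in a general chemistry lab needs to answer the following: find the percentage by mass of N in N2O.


M(N2O) = 2×14.01 + 1×16.0 = 44.02 g/mol
Mass of N = 2 × 14.01 = 28.02 g/mol
% N = 28.02/44.02 × 100 = 63.65%

63.65%


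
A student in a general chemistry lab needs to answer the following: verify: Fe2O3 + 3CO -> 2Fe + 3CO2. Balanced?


Equation: Fe2O3 + 3CO -> 2Fe + 3CO2
Check atoms: C: 3=3, Fe: 2=2, O: 6=6
Balanced

Yes, balanced


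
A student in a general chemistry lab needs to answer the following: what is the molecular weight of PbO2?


M(PbO2) = 1×207.2 + 2×16.0
= 207.2 + 32.0
= 239.2 g/mol

239.2 g/mol


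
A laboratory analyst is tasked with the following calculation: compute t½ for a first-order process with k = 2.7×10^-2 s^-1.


t½ = ln2/k = 0.693147/(2.7×10^-2 s^-1)
= 25.67 s

25.67 s


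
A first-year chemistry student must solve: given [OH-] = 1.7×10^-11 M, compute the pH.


pOH = -log10([OH-]) = -log10(1.7×10^-11)
= 11 - log10(1.7) = 10.77
pH = 14 - pOH = 14 - 10.77 = 3.23

3.23


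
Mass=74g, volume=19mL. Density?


ρ = mass/volume
= 74/19
= 3.895 g/mL

3.895 g/mL


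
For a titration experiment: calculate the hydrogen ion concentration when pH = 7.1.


[H+] = 10^(-pH) = 10^(-7.1)
= 7.94×10^-8 M

7.94×10^-8 M


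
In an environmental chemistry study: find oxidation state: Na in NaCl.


Group 1 metal: +1
Oxidation number: +1

+1


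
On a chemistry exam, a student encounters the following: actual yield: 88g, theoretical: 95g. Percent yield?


% yield = actual/theoretical × 100
= 88/95 × 100
= 92.63%

92.63%


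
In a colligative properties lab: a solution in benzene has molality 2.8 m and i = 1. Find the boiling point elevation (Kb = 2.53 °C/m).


ΔTb = Kb × m × i
= 2.53 × 2.8 × 1
= 7.084 °C

7.084 °C


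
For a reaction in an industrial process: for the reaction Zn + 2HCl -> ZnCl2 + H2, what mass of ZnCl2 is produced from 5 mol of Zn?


Mole ratio ZnCl2:Zn = 1:1
n(ZnCl2) = 5 × 1/1 = 5.000 mol
mass = 5.000 × 136.28 = 681.4 g

681.4 g


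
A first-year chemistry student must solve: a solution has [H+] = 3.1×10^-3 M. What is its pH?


pH = -log10([H+]) = -log10(3.1×10^-3)
= 3 - log10(3.1)
= 3 - 0.49
= 2.51

2.51


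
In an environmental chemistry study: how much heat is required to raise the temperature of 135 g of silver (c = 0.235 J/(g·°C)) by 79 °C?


q = mcΔT = 135 × 0.235 × 79
= 2506.28 J

2506.28 J


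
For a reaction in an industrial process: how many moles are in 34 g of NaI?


M(NaI) = 149.89 g/mol
n = mass/M = 34/149.89 = 0.2268 mol

0.2268 mol


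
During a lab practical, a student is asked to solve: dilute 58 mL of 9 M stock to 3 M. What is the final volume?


C1V1 = C2V2
9 × 58 = 3 × V2
V2 = 522/3 = 174.0 mL

174.0 mL


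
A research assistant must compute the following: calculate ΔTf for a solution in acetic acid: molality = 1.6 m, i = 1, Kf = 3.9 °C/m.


ΔTf = Kf × m × i
= 3.9 × 1.6 × 1
= 6.24 °C

6.24 °C


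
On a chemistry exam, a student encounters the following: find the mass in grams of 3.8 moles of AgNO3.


M(AgNO3) = 169.88 g/mol
mass = n × M = 3.8 × 169.88 = 645.54 g

645.54 g


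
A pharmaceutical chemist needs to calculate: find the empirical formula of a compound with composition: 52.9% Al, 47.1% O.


Assume 100 g sample. Moles of each element:
  Al: 52.9/26.98 = 1.961 mol
  O: 47.1/16.0 = 2.944 mol
Divide by smallest (1.961):
  Al: 1.961/1.961 = 1.0
  O: 2.944/1.961 = 1.5
Multiply all ratios by 2 to obtain whole numbers.
Empirical formula: Al2O3

Al2O3


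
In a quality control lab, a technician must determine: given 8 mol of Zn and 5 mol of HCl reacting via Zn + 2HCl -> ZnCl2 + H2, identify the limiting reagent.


Mole ratio available / coefficient:
  Zn: 8/1 = 8.000
  HCl: 5/2 = 2.500
Smaller ratio is limiting.

HCl


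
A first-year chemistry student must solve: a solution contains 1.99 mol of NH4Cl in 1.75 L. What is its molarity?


M = n/V = 1.99/1.75 = 1.137 mol/L

1.137 M


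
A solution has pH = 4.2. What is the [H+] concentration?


[H+] = 10^(-pH) = 10^(-4.2)
= 6.31×10^-5 M

6.31×10^-5 M


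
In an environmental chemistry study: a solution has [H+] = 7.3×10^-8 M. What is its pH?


pH = -log10([H+]) = -log10(7.3×10^-8)
= 8 - log10(7.3)
= 8 - 0.86
= 7.14

7.14


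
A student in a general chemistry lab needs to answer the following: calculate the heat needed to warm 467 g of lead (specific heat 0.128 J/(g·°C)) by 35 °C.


q = mcΔT = 467 × 0.128 × 35
= 2092.16 J

2092.16 J


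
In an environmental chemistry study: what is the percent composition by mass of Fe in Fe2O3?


M(Fe2O3) = 2×55.85 + 3×16.0 = 159.70 g/mol
Mass of Fe = 2 × 55.85 = 111.70 g/mol
% Fe = 111.70/159.70 × 100 = 69.94%

69.94%


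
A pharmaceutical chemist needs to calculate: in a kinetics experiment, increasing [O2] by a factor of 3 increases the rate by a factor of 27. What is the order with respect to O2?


rate ∝ [O2]^n
3^n = 27 → n = 3
Order in O2: 3

3


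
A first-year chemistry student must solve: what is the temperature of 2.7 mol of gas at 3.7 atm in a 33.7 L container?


PV = nRT  (R = 0.08206 L·atm/(mol·K))
T = PV/(nR) = 3.7×33.7/(2.7×0.08206)
= 124.69/0.221562
= 562.78 K

562.78 K


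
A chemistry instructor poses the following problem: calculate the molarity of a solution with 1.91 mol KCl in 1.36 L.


M = n/V = 1.91/1.36 = 1.404 mol/L

1.404 M
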